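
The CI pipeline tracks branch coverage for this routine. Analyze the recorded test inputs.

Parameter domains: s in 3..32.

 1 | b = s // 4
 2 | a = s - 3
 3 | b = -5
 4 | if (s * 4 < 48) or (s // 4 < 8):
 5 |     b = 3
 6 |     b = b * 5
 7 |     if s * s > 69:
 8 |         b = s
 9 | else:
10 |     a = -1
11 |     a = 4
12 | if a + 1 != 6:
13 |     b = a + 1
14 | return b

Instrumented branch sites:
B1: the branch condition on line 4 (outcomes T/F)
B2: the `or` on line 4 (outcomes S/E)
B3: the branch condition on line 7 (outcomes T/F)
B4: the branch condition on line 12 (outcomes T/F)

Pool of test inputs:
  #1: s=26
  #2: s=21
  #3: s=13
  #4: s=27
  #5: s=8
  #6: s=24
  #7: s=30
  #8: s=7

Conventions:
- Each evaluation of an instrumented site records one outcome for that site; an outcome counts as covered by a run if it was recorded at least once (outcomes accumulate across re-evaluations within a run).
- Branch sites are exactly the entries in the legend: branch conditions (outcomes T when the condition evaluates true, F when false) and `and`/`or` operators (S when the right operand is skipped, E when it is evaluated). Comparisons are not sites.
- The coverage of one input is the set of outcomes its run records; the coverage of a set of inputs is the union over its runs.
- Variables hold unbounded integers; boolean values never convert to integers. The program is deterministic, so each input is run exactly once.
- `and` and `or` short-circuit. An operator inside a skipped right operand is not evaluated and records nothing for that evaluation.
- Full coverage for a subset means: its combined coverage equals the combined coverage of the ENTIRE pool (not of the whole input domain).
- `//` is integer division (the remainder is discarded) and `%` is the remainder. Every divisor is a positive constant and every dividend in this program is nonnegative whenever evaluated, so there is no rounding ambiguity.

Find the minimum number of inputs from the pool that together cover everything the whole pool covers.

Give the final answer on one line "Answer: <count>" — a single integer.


#1 (s=26) -> B2->E, B1->T, B3->T, B4->T; covered: B1=T, B2=E, B3=T, B4=T
#2 (s=21) -> B2->E, B1->T, B3->T, B4->T; covered: B1=T, B2=E, B3=T, B4=T
#3 (s=13) -> B2->E, B1->T, B3->T, B4->T; covered: B1=T, B2=E, B3=T, B4=T
#4 (s=27) -> B2->E, B1->T, B3->T, B4->T; covered: B1=T, B2=E, B3=T, B4=T
#5 (s=8) -> B2->S, B1->T, B3->F, B4->F; covered: B1=T, B2=S, B3=F, B4=F
#6 (s=24) -> B2->E, B1->T, B3->T, B4->T; covered: B1=T, B2=E, B3=T, B4=T
#7 (s=30) -> B2->E, B1->T, B3->T, B4->T; covered: B1=T, B2=E, B3=T, B4=T
#8 (s=7) -> B2->S, B1->T, B3->F, B4->T; covered: B1=T, B2=S, B3=F, B4=T
the full pool covers 7 outcomes: B1=T, B2=S, B2=E, B3=T, B3=F, B4=T, B4=F
size 1 is not enough: best union over all size-1 subsets is 4/7
inputs {1, 5} (size 2) cover everything; no size-2 subset with a lexicographically smaller index list covers all 7
Answer: 2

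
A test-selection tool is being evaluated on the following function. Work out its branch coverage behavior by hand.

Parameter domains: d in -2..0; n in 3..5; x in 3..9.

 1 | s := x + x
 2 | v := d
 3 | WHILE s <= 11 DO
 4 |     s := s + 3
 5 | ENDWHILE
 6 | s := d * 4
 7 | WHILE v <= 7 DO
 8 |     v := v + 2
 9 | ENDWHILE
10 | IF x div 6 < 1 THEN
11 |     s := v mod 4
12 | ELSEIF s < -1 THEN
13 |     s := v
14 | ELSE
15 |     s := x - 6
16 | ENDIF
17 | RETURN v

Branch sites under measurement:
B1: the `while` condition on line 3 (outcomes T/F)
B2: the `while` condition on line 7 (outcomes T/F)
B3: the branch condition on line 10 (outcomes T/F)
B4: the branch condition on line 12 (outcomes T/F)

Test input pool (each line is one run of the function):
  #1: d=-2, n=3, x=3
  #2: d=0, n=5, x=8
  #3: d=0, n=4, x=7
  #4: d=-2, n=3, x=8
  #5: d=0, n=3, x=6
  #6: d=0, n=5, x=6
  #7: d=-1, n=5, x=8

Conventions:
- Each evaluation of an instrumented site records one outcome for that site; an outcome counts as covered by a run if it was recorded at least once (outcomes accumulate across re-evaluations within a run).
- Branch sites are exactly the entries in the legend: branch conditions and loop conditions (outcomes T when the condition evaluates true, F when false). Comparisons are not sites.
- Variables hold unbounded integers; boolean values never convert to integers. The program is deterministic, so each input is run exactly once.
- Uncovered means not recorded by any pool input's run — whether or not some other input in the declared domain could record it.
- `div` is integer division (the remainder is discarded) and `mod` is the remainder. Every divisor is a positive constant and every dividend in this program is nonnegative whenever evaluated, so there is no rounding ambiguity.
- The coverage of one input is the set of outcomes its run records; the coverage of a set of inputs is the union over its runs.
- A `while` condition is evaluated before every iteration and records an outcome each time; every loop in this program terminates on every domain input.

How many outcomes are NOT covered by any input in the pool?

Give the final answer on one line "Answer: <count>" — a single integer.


input #1, d=-2, n=3, x=3: events B1->T, B1->T, B1->F, B2->T, B2->T, B2->T, B2->T, B2->T, B2->F, B3->T; outcomes B1=T, B1=F, B2=T, B2=F, B3=T
input #2, d=0, n=5, x=8: events B1->F, B2->T, B2->T, B2->T, B2->T, B2->F, B3->F, B4->F; outcomes B1=F, B2=T, B2=F, B3=F, B4=F
input #3, d=0, n=4, x=7: events B1->F, B2->T, B2->T, B2->T, B2->T, B2->F, B3->F, B4->F; outcomes B1=F, B2=T, B2=F, B3=F, B4=F
input #4, d=-2, n=3, x=8: events B1->F, B2->T, B2->T, B2->T, B2->T, B2->T, B2->F, B3->F, B4->T; outcomes B1=F, B2=T, B2=F, B3=F, B4=T
input #5, d=0, n=3, x=6: events B1->F, B2->T, B2->T, B2->T, B2->T, B2->F, B3->F, B4->F; outcomes B1=F, B2=T, B2=F, B3=F, B4=F
input #6, d=0, n=5, x=6: events B1->F, B2->T, B2->T, B2->T, B2->T, B2->F, B3->F, B4->F; outcomes B1=F, B2=T, B2=F, B3=F, B4=F
input #7, d=-1, n=5, x=8: events B1->F, B2->T, B2->T, B2->T, B2->T, B2->T, B2->F, B3->F, B4->T; outcomes B1=F, B2=T, B2=F, B3=F, B4=T
union over the pool: B1=T, B1=F, B2=T, B2=F, B3=T, B3=F, B4=T, B4=F
uncovered (0 of 8): none
Answer: 0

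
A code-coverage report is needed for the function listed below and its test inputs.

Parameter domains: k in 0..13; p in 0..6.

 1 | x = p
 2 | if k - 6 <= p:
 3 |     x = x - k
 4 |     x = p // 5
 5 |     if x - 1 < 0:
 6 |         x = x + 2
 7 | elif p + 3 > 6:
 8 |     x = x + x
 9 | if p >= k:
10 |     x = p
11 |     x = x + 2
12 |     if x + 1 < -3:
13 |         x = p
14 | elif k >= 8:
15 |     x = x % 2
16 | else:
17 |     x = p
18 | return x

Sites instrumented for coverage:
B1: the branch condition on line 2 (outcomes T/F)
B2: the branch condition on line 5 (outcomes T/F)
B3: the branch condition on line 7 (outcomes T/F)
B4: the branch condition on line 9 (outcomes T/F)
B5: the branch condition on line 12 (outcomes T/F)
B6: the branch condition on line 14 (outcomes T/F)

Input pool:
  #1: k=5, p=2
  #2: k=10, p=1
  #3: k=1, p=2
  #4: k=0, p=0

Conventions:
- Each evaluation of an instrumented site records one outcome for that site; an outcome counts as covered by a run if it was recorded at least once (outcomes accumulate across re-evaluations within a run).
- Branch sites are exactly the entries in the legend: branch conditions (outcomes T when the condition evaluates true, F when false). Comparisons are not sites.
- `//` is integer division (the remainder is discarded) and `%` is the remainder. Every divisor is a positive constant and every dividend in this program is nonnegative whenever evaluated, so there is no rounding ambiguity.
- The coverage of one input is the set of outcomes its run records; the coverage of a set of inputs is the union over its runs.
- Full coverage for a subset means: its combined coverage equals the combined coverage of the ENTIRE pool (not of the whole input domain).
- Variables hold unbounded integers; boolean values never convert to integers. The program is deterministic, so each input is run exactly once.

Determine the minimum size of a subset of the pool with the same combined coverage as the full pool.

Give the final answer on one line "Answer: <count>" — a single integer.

#1 (k=5, p=2) -> B1->T, B2->T, B4->F, B6->F; covered: B1=T, B2=T, B4=F, B6=F
#2 (k=10, p=1) -> B1->F, B3->F, B4->F, B6->T; covered: B1=F, B3=F, B4=F, B6=T
#3 (k=1, p=2) -> B1->T, B2->T, B4->T, B5->F; covered: B1=T, B2=T, B4=T, B5=F
#4 (k=0, p=0) -> B1->T, B2->T, B4->T, B5->F; covered: B1=T, B2=T, B4=T, B5=F
the full pool covers 9 outcomes: B1=T, B1=F, B2=T, B3=F, B4=T, B4=F, B5=F, B6=T, B6=F
checked all size-1 subsets: none covers 9 outcomes (max 4/9)
checked all size-2 subsets: none covers 9 outcomes (max 8/9)
size 3: inputs {1, 2, 3} cover all 9 outcomes, and no lexicographically smaller subset of this size does

Answer: 3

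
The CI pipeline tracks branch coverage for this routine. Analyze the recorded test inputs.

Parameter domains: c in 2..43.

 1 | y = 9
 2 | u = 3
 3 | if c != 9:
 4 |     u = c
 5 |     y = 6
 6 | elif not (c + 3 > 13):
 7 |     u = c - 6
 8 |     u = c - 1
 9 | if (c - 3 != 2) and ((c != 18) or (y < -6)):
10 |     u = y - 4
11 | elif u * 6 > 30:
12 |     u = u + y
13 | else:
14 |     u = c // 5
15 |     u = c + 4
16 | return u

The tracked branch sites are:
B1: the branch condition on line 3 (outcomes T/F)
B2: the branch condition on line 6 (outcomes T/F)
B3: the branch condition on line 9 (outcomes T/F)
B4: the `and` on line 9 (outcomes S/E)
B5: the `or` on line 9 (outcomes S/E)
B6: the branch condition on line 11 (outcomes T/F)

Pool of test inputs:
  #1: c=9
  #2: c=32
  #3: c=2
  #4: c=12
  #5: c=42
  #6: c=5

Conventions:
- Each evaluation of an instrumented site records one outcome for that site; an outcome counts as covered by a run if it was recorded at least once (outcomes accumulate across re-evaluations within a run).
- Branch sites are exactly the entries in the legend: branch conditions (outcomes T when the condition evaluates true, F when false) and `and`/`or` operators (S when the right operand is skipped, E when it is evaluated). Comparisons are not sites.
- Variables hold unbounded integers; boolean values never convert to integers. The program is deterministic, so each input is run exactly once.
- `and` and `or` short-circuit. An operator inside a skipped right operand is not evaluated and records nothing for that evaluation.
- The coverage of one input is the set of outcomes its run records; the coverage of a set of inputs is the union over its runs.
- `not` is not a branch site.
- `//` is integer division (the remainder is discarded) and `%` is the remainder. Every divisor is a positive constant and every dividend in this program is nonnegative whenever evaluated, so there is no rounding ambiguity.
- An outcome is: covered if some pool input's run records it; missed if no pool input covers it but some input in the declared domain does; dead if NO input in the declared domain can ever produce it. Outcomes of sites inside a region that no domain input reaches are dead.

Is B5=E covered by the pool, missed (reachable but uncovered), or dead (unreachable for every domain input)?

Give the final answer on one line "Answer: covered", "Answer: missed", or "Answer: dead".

no pool input records B5=E
but domain input (c=18) does record it -> reachable, so missed

Answer: missed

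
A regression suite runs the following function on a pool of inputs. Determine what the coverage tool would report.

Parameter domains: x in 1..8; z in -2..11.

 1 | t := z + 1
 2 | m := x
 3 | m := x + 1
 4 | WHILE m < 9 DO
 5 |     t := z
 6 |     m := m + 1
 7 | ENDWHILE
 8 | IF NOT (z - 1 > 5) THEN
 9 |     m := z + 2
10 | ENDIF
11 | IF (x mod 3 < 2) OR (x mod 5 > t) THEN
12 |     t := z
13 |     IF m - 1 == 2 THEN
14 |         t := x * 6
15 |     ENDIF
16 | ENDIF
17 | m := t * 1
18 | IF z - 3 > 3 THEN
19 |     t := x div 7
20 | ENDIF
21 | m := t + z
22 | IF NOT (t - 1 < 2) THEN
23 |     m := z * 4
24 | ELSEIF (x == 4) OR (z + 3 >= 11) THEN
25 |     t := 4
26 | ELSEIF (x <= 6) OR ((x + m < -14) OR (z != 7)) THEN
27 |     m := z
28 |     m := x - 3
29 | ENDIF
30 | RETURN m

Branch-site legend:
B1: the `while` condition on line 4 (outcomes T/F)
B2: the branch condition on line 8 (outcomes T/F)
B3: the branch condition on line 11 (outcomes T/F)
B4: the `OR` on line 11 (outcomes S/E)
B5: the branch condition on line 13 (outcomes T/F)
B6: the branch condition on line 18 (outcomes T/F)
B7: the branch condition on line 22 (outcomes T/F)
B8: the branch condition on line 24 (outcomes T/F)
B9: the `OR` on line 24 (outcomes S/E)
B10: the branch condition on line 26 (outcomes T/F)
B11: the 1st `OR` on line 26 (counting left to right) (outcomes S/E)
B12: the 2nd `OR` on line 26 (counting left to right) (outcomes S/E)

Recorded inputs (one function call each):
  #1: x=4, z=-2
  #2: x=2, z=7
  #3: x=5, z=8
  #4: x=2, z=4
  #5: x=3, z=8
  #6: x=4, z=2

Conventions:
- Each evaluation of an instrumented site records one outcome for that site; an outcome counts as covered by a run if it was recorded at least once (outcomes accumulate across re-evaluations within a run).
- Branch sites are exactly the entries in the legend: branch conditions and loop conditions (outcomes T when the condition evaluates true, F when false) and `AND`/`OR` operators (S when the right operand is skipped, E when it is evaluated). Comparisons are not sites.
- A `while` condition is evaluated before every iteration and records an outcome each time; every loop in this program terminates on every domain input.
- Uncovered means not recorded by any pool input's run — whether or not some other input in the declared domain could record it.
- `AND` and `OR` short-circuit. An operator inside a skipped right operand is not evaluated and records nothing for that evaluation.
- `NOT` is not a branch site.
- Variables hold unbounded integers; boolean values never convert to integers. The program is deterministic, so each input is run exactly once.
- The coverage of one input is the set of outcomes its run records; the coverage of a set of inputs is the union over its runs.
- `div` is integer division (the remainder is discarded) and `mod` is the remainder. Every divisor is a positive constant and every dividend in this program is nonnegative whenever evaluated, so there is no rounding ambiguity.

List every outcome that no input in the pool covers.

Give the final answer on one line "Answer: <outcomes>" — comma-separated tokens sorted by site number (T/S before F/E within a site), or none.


run #1 (x=4, z=-2) runs B1->T, B1->T, B1->T, B1->T, B1->F, B2->T, B4->S, B3->T, B5->F, B6->F, B7->F, B9->S, B8->T; records B1=T, B1=F, B2=T, B3=T, B4=S, B5=F, B6=F, B7=F, B8=T, B9=S
run #2 (x=2, z=7) runs B1->T, B1->T, B1->T, B1->T, B1->T, B1->T, B1->F, B2->F, B4->E, B3->F, B6->T, B7->F, B9->E, B8->F, ...; records B1=T, B1=F, B2=F, B3=F, B4=E, B6=T, B7=F, B8=F, B9=E, B10=T, B11=S
run #3 (x=5, z=8) runs B1->T, B1->T, B1->T, B1->F, B2->F, B4->E, B3->F, B6->T, B7->F, B9->E, B8->T; records B1=T, B1=F, B2=F, B3=F, B4=E, B6=T, B7=F, B8=T, B9=E
run #4 (x=2, z=4) runs B1->T, B1->T, B1->T, B1->T, B1->T, B1->T, B1->F, B2->T, B4->E, B3->F, B6->F, B7->T; records B1=T, B1=F, B2=T, B3=F, B4=E, B6=F, B7=T
run #5 (x=3, z=8) runs B1->T, B1->T, B1->T, B1->T, B1->T, B1->F, B2->F, B4->S, B3->T, B5->F, B6->T, B7->F, B9->E, B8->T; records B1=T, B1=F, B2=F, B3=T, B4=S, B5=F, B6=T, B7=F, B8=T, B9=E
run #6 (x=4, z=2) runs B1->T, B1->T, B1->T, B1->T, B1->F, B2->T, B4->S, B3->T, B5->F, B6->F, B7->F, B9->S, B8->T; records B1=T, B1=F, B2=T, B3=T, B4=S, B5=F, B6=F, B7=F, B8=T, B9=S
union over the pool: B1=T, B1=F, B2=T, B2=F, B3=T, B3=F, B4=S, B4=E, B5=F, B6=T, B6=F, B7=T, B7=F, B8=T, B8=F, B9=S, B9=E, B10=T, B11=S
uncovered (5 of 24): B5=T, B10=F, B11=E, B12=S, B12=E
Answer: B5=T, B10=F, B11=E, B12=S, B12=E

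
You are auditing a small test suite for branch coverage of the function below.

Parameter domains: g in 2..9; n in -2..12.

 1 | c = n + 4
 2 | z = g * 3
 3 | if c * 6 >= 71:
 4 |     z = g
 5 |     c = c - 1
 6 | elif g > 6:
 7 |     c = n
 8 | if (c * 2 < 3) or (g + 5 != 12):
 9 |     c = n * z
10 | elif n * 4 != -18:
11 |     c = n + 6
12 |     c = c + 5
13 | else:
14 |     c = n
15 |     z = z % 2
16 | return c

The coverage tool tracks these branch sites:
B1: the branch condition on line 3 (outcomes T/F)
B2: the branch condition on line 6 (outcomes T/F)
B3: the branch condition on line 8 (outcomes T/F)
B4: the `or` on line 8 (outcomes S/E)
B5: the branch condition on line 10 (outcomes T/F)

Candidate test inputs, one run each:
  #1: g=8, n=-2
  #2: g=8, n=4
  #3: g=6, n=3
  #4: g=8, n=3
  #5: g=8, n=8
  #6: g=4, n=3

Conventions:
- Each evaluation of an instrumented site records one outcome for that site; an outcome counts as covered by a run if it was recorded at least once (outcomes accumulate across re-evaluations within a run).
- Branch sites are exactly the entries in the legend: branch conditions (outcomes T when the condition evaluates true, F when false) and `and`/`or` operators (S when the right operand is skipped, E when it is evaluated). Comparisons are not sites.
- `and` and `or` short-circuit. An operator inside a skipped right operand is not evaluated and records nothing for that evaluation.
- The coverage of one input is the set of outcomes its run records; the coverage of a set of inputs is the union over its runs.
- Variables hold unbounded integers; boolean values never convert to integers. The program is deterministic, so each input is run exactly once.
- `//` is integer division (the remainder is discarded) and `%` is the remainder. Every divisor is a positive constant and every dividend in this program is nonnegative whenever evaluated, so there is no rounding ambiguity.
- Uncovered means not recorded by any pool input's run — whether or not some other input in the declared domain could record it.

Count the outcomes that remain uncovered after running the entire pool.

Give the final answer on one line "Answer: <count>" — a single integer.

run #1 (g=8, n=-2) records B1=F, B2=T, B3=T, B4=S
run #2 (g=8, n=4) records B1=F, B2=T, B3=T, B4=E
run #3 (g=6, n=3) records B1=F, B2=F, B3=T, B4=E
run #4 (g=8, n=3) records B1=F, B2=T, B3=T, B4=E
run #5 (g=8, n=8) records B1=T, B3=T, B4=E
run #6 (g=4, n=3) records B1=F, B2=F, B3=T, B4=E
union over the pool: B1=T, B1=F, B2=T, B2=F, B3=T, B4=S, B4=E
uncovered (3 of 10): B3=F, B5=T, B5=F

Answer: 3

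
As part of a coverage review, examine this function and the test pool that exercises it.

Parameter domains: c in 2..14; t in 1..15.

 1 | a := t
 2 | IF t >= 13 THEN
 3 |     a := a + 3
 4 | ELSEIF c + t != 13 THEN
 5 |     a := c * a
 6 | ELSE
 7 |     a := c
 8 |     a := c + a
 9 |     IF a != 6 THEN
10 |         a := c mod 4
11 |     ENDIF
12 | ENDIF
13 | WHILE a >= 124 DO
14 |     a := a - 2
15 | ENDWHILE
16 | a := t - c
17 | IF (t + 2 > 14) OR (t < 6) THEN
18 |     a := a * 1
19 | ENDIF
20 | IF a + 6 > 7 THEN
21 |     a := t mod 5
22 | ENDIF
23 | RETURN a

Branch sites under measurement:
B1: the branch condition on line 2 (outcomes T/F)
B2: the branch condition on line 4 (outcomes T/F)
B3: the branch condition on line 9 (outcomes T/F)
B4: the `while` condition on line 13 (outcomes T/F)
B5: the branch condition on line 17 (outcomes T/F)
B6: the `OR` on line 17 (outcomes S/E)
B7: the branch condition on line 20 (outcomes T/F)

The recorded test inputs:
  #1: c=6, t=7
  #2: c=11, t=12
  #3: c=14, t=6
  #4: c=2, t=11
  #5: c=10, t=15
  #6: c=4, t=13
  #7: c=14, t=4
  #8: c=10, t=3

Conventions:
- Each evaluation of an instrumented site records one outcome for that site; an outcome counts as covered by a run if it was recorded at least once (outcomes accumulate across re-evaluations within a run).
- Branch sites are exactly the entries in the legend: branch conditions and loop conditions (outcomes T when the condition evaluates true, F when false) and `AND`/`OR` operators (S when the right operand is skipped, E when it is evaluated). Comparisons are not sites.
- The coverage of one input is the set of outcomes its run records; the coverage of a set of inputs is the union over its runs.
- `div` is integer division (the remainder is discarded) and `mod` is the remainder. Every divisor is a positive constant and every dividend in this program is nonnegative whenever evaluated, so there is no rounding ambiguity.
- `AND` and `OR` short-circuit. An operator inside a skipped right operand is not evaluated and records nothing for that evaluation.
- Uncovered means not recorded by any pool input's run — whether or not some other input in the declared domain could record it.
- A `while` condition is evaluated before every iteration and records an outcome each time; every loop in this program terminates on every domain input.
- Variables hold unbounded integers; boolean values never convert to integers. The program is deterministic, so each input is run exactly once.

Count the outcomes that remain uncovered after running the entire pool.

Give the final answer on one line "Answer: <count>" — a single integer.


run #1 (c=6, t=7) runs B1->F, B2->F, B3->T, B4->F, B6->E, B5->F, B7->F; records B1=F, B2=F, B3=T, B4=F, B5=F, B6=E, B7=F
run #2 (c=11, t=12) runs B1->F, B2->T, B4->T, B4->T, B4->T, B4->T, B4->T, B4->F, B6->E, B5->F, B7->F; records B1=F, B2=T, B4=T, B4=F, B5=F, B6=E, B7=F
run #3 (c=14, t=6) runs B1->F, B2->T, B4->F, B6->E, B5->F, B7->F; records B1=F, B2=T, B4=F, B5=F, B6=E, B7=F
run #4 (c=2, t=11) runs B1->F, B2->F, B3->T, B4->F, B6->E, B5->F, B7->T; records B1=F, B2=F, B3=T, B4=F, B5=F, B6=E, B7=T
run #5 (c=10, t=15) runs B1->T, B4->F, B6->S, B5->T, B7->T; records B1=T, B4=F, B5=T, B6=S, B7=T
run #6 (c=4, t=13) runs B1->T, B4->F, B6->S, B5->T, B7->T; records B1=T, B4=F, B5=T, B6=S, B7=T
run #7 (c=14, t=4) runs B1->F, B2->T, B4->F, B6->E, B5->T, B7->F; records B1=F, B2=T, B4=F, B5=T, B6=E, B7=F
run #8 (c=10, t=3) runs B1->F, B2->F, B3->T, B4->F, B6->E, B5->T, B7->F; records B1=F, B2=F, B3=T, B4=F, B5=T, B6=E, B7=F
union over the pool: B1=T, B1=F, B2=T, B2=F, B3=T, B4=T, B4=F, B5=T, B5=F, B6=S, B6=E, B7=T, B7=F
uncovered (1 of 14): B3=F
Answer: 1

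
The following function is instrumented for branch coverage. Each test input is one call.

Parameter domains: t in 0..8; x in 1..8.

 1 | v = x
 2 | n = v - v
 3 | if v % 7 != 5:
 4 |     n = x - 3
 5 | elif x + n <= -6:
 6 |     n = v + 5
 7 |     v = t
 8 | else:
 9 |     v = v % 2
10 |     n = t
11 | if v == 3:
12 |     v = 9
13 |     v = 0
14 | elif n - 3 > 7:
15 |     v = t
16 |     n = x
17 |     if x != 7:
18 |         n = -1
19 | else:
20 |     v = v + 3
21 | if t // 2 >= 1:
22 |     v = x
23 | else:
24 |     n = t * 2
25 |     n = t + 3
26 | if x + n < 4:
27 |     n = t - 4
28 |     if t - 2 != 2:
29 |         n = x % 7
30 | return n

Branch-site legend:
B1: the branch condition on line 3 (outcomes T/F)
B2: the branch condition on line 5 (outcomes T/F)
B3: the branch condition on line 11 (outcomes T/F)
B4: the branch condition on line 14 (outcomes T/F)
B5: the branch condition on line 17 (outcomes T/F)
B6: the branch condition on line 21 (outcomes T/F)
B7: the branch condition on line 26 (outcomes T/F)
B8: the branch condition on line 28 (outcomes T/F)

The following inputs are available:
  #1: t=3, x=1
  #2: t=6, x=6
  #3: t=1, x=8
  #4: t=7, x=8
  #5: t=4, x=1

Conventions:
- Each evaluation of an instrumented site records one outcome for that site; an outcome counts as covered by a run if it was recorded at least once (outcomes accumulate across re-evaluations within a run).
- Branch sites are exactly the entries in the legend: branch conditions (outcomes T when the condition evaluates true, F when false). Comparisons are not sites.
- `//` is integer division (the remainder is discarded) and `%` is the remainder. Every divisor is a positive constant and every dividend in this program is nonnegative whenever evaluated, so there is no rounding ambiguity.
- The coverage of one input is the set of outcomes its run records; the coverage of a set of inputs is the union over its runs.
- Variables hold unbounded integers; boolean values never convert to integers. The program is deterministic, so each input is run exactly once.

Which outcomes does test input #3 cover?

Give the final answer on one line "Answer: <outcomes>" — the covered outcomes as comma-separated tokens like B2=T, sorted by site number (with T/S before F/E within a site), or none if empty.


Tracing the run of input #3 (t=1, x=8):
  B1->T, B3->F, B4->F, B6->F, B7->F
distinct outcomes covered: B1=T, B3=F, B4=F, B6=F, B7=F
Answer: B1=T, B3=F, B4=F, B6=F, B7=F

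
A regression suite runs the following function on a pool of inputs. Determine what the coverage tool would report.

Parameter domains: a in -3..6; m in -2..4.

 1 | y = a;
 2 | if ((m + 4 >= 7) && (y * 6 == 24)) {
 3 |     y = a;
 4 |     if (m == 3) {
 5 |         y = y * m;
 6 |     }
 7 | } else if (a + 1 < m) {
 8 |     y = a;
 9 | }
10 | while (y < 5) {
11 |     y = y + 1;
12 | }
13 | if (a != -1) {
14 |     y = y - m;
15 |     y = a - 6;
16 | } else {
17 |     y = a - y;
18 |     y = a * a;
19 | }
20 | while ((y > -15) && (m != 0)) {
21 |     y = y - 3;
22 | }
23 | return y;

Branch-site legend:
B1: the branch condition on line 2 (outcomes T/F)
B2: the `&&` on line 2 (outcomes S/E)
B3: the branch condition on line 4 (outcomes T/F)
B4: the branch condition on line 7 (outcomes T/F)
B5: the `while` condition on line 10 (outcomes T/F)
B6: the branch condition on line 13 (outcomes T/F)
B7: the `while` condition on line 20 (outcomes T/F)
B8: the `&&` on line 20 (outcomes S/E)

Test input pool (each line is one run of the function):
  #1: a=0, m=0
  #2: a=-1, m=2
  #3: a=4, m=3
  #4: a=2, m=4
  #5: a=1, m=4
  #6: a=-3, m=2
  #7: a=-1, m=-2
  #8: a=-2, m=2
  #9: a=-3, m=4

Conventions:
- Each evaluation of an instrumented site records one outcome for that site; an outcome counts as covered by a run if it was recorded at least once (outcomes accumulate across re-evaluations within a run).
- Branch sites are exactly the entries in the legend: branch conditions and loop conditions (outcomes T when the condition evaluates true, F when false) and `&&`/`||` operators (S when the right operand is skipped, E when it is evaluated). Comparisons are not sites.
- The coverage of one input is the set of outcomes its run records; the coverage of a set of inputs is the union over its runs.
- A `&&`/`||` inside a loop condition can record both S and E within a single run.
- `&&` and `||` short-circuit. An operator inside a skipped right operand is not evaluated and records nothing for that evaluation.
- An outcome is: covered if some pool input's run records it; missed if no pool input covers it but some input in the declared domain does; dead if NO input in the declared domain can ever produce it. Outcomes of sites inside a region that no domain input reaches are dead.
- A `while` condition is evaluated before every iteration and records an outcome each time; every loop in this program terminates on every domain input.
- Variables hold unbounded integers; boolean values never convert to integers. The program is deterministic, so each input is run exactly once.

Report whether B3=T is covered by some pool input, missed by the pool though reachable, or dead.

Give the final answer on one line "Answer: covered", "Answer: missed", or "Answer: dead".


B3=T is recorded by pool input(s) 3 -> covered
Answer: covered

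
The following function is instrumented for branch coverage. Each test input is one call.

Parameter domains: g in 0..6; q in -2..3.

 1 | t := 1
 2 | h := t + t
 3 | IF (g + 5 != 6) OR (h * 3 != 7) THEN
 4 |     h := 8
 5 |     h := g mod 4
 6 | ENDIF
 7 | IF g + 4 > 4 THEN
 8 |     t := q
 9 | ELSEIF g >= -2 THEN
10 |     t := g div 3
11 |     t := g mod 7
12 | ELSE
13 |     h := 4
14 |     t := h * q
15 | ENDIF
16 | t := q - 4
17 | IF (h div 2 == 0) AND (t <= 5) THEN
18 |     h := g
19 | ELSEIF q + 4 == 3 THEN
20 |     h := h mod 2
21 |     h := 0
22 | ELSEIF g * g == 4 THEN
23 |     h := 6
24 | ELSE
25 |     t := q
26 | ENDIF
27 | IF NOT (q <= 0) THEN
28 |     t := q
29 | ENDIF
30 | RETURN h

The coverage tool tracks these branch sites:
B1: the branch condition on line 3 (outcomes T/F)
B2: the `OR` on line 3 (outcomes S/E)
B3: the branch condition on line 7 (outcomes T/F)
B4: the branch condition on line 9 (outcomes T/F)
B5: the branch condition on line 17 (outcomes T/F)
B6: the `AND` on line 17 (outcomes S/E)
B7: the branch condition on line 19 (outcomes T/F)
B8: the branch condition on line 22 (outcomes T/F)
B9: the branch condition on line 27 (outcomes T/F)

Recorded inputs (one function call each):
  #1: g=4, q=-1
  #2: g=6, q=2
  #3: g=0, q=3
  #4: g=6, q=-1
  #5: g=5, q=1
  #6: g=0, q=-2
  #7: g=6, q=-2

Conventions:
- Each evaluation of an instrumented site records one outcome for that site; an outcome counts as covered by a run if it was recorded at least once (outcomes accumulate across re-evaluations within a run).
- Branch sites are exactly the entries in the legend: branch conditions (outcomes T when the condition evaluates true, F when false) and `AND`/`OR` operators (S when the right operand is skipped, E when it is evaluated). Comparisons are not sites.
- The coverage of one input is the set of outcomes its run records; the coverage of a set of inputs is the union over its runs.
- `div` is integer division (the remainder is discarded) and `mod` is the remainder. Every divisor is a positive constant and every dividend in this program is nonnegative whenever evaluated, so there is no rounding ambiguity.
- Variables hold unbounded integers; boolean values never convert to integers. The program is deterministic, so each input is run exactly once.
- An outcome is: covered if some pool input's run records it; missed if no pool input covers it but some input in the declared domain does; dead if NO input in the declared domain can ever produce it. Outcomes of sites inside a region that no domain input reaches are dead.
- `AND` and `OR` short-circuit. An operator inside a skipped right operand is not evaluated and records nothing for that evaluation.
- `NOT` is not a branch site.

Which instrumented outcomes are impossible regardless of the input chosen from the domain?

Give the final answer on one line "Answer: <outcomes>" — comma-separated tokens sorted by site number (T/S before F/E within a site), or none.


exhaustive pass over the 42-input domain:
  B1=F: unreachable across the whole domain -> dead
  B4=F: unreachable across the whole domain -> dead
  reachable outcomes have witnesses, e.g. B1=T (e.g. g=0, q=-2), B2=S (e.g. g=0, q=-2), B2=E (e.g. g=1, q=-2), B3=T (e.g. g=1, q=-2)
Answer: B1=F, B4=F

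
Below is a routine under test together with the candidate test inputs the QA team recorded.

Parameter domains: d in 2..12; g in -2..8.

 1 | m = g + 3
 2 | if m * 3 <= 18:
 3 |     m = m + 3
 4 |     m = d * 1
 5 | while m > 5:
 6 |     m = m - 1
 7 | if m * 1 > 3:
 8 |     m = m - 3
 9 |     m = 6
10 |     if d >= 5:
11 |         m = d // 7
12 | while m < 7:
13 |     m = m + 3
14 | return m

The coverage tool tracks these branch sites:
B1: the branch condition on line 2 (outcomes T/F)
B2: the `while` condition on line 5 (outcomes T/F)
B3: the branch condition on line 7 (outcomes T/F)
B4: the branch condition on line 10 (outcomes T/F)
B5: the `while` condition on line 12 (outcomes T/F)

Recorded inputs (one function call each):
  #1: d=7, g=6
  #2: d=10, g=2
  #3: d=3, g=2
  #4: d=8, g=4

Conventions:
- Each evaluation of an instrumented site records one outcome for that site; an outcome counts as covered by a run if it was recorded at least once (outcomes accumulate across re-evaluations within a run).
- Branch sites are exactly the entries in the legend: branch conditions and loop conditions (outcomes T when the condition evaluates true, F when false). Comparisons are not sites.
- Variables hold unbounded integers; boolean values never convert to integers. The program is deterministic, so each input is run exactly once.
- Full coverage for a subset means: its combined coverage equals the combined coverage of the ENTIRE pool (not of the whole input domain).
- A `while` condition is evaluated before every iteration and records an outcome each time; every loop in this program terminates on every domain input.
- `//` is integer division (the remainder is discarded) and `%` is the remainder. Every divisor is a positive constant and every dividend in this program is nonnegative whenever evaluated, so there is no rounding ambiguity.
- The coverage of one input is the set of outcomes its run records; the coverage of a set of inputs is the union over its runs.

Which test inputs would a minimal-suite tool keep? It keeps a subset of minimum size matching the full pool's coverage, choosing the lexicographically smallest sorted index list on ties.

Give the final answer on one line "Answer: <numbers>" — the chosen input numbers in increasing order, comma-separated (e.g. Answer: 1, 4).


input #1 (d=7, g=6): events B1->F, B2->T, B2->T, B2->T, B2->T, B2->F, B3->T, B4->T, B5->T, B5->T, B5->F; covers B1=F, B2=T, B2=F, B3=T, B4=T, B5=T, B5=F
input #2 (d=10, g=2): events B1->T, B2->T, B2->T, B2->T, B2->T, B2->T, B2->F, B3->T, B4->T, B5->T, B5->T, B5->F; covers B1=T, B2=T, B2=F, B3=T, B4=T, B5=T, B5=F
input #3 (d=3, g=2): events B1->T, B2->F, B3->F, B5->T, B5->T, B5->F; covers B1=T, B2=F, B3=F, B5=T, B5=F
input #4 (d=8, g=4): events B1->F, B2->T, B2->T, B2->F, B3->T, B4->T, B5->T, B5->T, B5->F; covers B1=F, B2=T, B2=F, B3=T, B4=T, B5=T, B5=F
the full pool covers 9 outcomes: B1=T, B1=F, B2=T, B2=F, B3=T, B3=F, B4=T, B5=T, B5=F
checked all size-1 subsets: none covers 9 outcomes (max 7/9)
at size 2, {1, 3} reaches all 9 outcomes; every lexicographically earlier size-2 subset fails
Answer: 1, 3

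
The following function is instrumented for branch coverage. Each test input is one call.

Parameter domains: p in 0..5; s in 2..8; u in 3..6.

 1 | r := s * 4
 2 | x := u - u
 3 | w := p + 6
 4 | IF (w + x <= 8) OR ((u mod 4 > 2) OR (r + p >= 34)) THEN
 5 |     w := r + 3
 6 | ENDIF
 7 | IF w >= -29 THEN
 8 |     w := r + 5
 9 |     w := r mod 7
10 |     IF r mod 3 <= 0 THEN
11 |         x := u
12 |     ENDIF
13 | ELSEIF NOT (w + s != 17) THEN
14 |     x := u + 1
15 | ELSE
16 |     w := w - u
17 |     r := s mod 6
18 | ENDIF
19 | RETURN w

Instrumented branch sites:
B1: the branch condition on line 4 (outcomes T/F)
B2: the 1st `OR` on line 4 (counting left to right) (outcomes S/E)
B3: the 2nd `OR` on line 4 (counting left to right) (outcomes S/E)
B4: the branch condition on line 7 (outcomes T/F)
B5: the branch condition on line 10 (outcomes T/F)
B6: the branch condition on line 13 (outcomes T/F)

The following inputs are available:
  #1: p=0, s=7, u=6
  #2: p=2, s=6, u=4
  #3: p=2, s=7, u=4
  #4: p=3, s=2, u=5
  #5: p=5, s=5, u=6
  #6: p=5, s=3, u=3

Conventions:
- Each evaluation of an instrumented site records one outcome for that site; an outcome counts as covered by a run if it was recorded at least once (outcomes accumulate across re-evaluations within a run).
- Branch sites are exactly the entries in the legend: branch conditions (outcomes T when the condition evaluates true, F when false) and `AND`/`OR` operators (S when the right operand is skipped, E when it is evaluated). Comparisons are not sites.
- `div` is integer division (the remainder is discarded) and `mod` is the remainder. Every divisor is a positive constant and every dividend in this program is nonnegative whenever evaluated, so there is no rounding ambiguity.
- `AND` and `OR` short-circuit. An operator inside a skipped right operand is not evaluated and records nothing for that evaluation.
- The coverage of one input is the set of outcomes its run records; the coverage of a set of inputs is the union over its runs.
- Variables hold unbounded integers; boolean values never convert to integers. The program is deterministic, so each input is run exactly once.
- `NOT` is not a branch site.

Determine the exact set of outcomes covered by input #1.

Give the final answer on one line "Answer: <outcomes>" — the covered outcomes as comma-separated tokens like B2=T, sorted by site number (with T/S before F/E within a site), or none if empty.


Event log for input #1 (p=0, s=7, u=6):
  B2->S, B1->T, B4->T, B5->F
distinct outcomes covered: B1=T, B2=S, B4=T, B5=F
Answer: B1=T, B2=S, B4=T, B5=F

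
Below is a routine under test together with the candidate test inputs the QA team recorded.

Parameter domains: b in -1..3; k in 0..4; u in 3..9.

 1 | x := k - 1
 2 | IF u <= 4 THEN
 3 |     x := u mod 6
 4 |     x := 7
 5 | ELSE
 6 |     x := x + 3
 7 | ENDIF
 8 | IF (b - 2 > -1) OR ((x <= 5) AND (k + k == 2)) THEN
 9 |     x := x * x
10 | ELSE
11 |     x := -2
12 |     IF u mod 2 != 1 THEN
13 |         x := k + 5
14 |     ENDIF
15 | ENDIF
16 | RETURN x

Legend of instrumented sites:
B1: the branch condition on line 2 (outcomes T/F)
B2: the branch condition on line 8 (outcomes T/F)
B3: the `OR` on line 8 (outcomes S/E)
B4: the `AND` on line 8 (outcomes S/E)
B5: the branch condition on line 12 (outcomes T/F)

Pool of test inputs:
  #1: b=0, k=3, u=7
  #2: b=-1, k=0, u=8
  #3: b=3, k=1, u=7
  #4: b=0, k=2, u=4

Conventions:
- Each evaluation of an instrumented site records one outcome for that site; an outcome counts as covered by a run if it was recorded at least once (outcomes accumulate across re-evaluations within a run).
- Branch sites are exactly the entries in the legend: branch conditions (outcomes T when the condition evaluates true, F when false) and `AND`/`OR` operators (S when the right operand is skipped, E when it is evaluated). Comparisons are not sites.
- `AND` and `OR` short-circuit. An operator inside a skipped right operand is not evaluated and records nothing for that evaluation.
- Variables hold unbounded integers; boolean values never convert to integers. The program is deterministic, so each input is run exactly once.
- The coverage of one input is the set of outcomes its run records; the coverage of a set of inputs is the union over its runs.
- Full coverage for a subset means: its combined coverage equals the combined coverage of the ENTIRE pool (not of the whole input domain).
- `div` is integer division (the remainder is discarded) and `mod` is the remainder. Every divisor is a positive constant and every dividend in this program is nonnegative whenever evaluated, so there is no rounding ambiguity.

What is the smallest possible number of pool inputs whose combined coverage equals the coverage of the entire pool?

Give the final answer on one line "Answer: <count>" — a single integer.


test 1 (b=0, k=3, u=7) hits B1=F, B2=F, B3=E, B4=E, B5=F
test 2 (b=-1, k=0, u=8) hits B1=F, B2=F, B3=E, B4=E, B5=T
test 3 (b=3, k=1, u=7) hits B1=F, B2=T, B3=S
test 4 (b=0, k=2, u=4) hits B1=T, B2=F, B3=E, B4=S, B5=T
together the pool reaches 10 outcomes: B1=T, B1=F, B2=T, B2=F, B3=S, B3=E, B4=S, B4=E, B5=T, B5=F
size 1 is not enough: best union over all size-1 subsets is 5/10
size 2 is not enough: best union over all size-2 subsets is 8/10
the canonical winner is {1, 3, 4}: size 3, full 10-outcome coverage, earliest index list among size-3 covers
Answer: 3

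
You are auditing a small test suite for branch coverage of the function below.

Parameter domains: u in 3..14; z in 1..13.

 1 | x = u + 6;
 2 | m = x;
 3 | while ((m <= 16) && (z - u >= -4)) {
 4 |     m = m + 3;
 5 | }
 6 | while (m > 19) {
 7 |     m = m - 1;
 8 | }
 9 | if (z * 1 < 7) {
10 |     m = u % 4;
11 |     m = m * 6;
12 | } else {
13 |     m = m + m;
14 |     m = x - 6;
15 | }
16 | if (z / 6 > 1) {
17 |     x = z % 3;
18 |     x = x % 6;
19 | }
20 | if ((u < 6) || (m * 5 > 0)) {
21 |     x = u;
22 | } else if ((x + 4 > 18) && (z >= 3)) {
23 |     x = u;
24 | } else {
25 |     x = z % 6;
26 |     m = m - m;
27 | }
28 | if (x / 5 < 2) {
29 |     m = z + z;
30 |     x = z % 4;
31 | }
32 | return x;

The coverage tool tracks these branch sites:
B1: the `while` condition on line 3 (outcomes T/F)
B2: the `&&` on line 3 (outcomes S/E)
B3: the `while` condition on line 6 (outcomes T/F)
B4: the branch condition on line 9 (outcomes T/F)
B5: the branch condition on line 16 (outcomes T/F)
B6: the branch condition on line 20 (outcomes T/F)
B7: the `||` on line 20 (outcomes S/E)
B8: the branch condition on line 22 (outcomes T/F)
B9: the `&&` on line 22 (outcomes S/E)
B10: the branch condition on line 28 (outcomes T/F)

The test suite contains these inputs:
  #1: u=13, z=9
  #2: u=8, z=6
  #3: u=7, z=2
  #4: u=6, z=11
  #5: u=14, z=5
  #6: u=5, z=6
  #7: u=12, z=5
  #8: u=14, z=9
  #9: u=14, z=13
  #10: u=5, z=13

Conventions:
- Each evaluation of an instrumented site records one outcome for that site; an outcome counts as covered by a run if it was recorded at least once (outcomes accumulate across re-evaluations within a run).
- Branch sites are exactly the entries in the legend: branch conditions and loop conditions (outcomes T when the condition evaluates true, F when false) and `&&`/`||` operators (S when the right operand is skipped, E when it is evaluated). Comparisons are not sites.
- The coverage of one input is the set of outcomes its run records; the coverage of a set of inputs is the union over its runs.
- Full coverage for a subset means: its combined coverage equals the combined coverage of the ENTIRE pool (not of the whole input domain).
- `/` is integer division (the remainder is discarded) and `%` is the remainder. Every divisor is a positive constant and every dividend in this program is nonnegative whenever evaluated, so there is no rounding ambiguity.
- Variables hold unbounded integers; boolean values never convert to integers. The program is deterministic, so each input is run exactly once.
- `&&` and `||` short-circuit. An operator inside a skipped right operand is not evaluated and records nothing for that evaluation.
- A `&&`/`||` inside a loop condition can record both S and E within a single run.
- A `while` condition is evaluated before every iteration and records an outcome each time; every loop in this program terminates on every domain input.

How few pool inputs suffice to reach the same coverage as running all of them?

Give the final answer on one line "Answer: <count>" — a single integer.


#1 (u=13, z=9) -> B2->S, B1->F, B3->F, B4->F, B5->F, B7->E, B6->T, B10->F; covered: B1=F, B2=S, B3=F, B4=F, B5=F, B6=T, B7=E, B10=F
#2 (u=8, z=6) -> B2->E, B1->T, B2->S, B1->F, B3->F, B4->T, B5->F, B7->E, B6->F, B9->S, B8->F, B10->T; covered: B1=T, B1=F, B2=S, B2=E, B3=F, B4=T, B5=F, B6=F, B7=E, B8=F, B9=S, B10=T
#3 (u=7, z=2) -> B2->E, B1->F, B3->F, B4->T, B5->F, B7->E, B6->T, B10->T; covered: B1=F, B2=E, B3=F, B4=T, B5=F, B6=T, B7=E, B10=T
#4 (u=6, z=11) -> B2->E, B1->T, B2->E, B1->T, B2->S, B1->F, B3->F, B4->F, B5->F, B7->E, B6->T, B10->T; covered: B1=T, B1=F, B2=S, B2=E, B3=F, B4=F, B5=F, B6=T, B7=E, B10=T
#5 (u=14, z=5) -> B2->S, B1->F, B3->T, B3->F, B4->T, B5->F, B7->E, B6->T, B10->F; covered: B1=F, B2=S, B3=T, B3=F, B4=T, B5=F, B6=T, B7=E, B10=F
#6 (u=5, z=6) -> B2->E, B1->T, B2->E, B1->T, B2->S, B1->F, B3->F, B4->T, B5->F, B7->S, B6->T, B10->T; covered: B1=T, B1=F, B2=S, B2=E, B3=F, B4=T, B5=F, B6=T, B7=S, B10=T
#7 (u=12, z=5) -> B2->S, B1->F, B3->F, B4->T, B5->F, B7->E, B6->F, B9->E, B8->T, B10->F; covered: B1=F, B2=S, B3=F, B4=T, B5=F, B6=F, B7=E, B8=T, B9=E, B10=F
#8 (u=14, z=9) -> B2->S, B1->F, B3->T, B3->F, B4->F, B5->F, B7->E, B6->T, B10->F; covered: B1=F, B2=S, B3=T, B3=F, B4=F, B5=F, B6=T, B7=E, B10=F
#9 (u=14, z=13) -> B2->S, B1->F, B3->T, B3->F, B4->F, B5->T, B7->E, B6->T, B10->F; covered: B1=F, B2=S, B3=T, B3=F, B4=F, B5=T, B6=T, B7=E, B10=F
#10 (u=5, z=13) -> B2->E, B1->T, B2->E, B1->T, B2->S, B1->F, B3->F, B4->F, B5->T, B7->S, B6->T, B10->T; covered: B1=T, B1=F, B2=S, B2=E, B3=F, B4=F, B5=T, B6=T, B7=S, B10=T
union over all inputs: B1=T, B1=F, B2=S, B2=E, B3=T, B3=F, B4=T, B4=F, B5=T, B5=F, B6=T, B6=F, B7=S, B7=E, B8=T, B8=F, B9=S, B9=E, B10=T, B10=F (20 outcomes)
checked all size-1 subsets: none covers 20 outcomes (max 12/20)
checked all size-2 subsets: none covers 20 outcomes (max 17/20)
checked all size-3 subsets: none covers 20 outcomes (max 19/20)
size 4: inputs {2, 5, 7, 10} cover all 20 outcomes, and no lexicographically smaller subset of this size does
Answer: 4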